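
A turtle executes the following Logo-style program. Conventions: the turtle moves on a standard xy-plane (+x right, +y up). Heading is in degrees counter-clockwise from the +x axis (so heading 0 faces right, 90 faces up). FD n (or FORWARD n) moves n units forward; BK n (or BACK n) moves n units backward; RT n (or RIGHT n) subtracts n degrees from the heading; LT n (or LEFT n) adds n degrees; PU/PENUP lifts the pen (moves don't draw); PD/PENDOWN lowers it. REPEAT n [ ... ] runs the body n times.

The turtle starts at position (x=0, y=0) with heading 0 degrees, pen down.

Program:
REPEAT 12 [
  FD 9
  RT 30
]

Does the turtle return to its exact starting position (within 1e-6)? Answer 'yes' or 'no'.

Executing turtle program step by step:
Start: pos=(0,0), heading=0, pen down
REPEAT 12 [
  -- iteration 1/12 --
  FD 9: (0,0) -> (9,0) [heading=0, draw]
  RT 30: heading 0 -> 330
  -- iteration 2/12 --
  FD 9: (9,0) -> (16.794,-4.5) [heading=330, draw]
  RT 30: heading 330 -> 300
  -- iteration 3/12 --
  FD 9: (16.794,-4.5) -> (21.294,-12.294) [heading=300, draw]
  RT 30: heading 300 -> 270
  -- iteration 4/12 --
  FD 9: (21.294,-12.294) -> (21.294,-21.294) [heading=270, draw]
  RT 30: heading 270 -> 240
  -- iteration 5/12 --
  FD 9: (21.294,-21.294) -> (16.794,-29.088) [heading=240, draw]
  RT 30: heading 240 -> 210
  -- iteration 6/12 --
  FD 9: (16.794,-29.088) -> (9,-33.588) [heading=210, draw]
  RT 30: heading 210 -> 180
  -- iteration 7/12 --
  FD 9: (9,-33.588) -> (0,-33.588) [heading=180, draw]
  RT 30: heading 180 -> 150
  -- iteration 8/12 --
  FD 9: (0,-33.588) -> (-7.794,-29.088) [heading=150, draw]
  RT 30: heading 150 -> 120
  -- iteration 9/12 --
  FD 9: (-7.794,-29.088) -> (-12.294,-21.294) [heading=120, draw]
  RT 30: heading 120 -> 90
  -- iteration 10/12 --
  FD 9: (-12.294,-21.294) -> (-12.294,-12.294) [heading=90, draw]
  RT 30: heading 90 -> 60
  -- iteration 11/12 --
  FD 9: (-12.294,-12.294) -> (-7.794,-4.5) [heading=60, draw]
  RT 30: heading 60 -> 30
  -- iteration 12/12 --
  FD 9: (-7.794,-4.5) -> (0,0) [heading=30, draw]
  RT 30: heading 30 -> 0
]
Final: pos=(0,0), heading=0, 12 segment(s) drawn

Start position: (0, 0)
Final position: (0, 0)
Distance = 0; < 1e-6 -> CLOSED

Answer: yes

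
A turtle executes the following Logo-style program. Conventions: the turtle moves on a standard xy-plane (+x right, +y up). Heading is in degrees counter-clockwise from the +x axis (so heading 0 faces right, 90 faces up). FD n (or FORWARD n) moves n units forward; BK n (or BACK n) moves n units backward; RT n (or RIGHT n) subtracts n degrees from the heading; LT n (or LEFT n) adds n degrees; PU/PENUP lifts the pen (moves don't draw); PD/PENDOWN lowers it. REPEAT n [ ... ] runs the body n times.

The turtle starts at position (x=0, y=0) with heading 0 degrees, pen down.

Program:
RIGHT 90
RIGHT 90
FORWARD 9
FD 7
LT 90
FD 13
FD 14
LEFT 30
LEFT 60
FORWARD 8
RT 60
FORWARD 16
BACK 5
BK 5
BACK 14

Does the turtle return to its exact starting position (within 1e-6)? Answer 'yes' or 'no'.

Answer: no

Derivation:
Executing turtle program step by step:
Start: pos=(0,0), heading=0, pen down
RT 90: heading 0 -> 270
RT 90: heading 270 -> 180
FD 9: (0,0) -> (-9,0) [heading=180, draw]
FD 7: (-9,0) -> (-16,0) [heading=180, draw]
LT 90: heading 180 -> 270
FD 13: (-16,0) -> (-16,-13) [heading=270, draw]
FD 14: (-16,-13) -> (-16,-27) [heading=270, draw]
LT 30: heading 270 -> 300
LT 60: heading 300 -> 0
FD 8: (-16,-27) -> (-8,-27) [heading=0, draw]
RT 60: heading 0 -> 300
FD 16: (-8,-27) -> (0,-40.856) [heading=300, draw]
BK 5: (0,-40.856) -> (-2.5,-36.526) [heading=300, draw]
BK 5: (-2.5,-36.526) -> (-5,-32.196) [heading=300, draw]
BK 14: (-5,-32.196) -> (-12,-20.072) [heading=300, draw]
Final: pos=(-12,-20.072), heading=300, 9 segment(s) drawn

Start position: (0, 0)
Final position: (-12, -20.072)
Distance = 23.385; >= 1e-6 -> NOT closed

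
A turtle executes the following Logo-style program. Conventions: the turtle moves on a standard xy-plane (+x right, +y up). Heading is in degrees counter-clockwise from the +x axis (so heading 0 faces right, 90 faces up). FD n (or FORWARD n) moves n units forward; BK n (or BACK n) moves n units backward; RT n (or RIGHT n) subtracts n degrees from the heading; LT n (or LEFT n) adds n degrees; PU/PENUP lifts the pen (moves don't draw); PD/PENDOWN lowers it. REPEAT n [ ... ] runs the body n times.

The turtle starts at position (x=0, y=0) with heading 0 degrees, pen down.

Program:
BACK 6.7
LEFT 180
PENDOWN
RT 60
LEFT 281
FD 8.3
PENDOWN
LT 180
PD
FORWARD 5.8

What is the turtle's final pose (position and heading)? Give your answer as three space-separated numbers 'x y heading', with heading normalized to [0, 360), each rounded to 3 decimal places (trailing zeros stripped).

Executing turtle program step by step:
Start: pos=(0,0), heading=0, pen down
BK 6.7: (0,0) -> (-6.7,0) [heading=0, draw]
LT 180: heading 0 -> 180
PD: pen down
RT 60: heading 180 -> 120
LT 281: heading 120 -> 41
FD 8.3: (-6.7,0) -> (-0.436,5.445) [heading=41, draw]
PD: pen down
LT 180: heading 41 -> 221
PD: pen down
FD 5.8: (-0.436,5.445) -> (-4.813,1.64) [heading=221, draw]
Final: pos=(-4.813,1.64), heading=221, 3 segment(s) drawn

Answer: -4.813 1.64 221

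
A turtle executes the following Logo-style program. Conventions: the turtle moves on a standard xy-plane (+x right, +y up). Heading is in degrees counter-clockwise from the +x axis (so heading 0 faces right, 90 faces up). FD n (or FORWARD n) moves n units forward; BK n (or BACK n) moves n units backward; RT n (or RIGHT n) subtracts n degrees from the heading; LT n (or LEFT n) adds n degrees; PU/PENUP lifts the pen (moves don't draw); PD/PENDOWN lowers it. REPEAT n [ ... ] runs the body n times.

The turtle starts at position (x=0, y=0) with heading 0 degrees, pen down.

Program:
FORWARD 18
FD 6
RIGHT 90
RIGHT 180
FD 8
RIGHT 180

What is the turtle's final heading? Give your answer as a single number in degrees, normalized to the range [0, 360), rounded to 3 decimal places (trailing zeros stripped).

Executing turtle program step by step:
Start: pos=(0,0), heading=0, pen down
FD 18: (0,0) -> (18,0) [heading=0, draw]
FD 6: (18,0) -> (24,0) [heading=0, draw]
RT 90: heading 0 -> 270
RT 180: heading 270 -> 90
FD 8: (24,0) -> (24,8) [heading=90, draw]
RT 180: heading 90 -> 270
Final: pos=(24,8), heading=270, 3 segment(s) drawn

Answer: 270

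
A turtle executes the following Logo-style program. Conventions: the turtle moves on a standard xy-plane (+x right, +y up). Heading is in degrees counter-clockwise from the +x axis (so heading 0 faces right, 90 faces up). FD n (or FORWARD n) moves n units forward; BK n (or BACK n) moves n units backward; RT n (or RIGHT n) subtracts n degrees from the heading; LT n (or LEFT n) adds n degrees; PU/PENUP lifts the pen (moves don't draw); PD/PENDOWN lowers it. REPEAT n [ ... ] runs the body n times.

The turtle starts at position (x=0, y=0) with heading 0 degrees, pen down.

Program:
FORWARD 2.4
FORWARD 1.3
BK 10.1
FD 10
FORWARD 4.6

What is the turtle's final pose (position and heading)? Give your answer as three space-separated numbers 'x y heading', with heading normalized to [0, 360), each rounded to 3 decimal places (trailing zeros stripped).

Executing turtle program step by step:
Start: pos=(0,0), heading=0, pen down
FD 2.4: (0,0) -> (2.4,0) [heading=0, draw]
FD 1.3: (2.4,0) -> (3.7,0) [heading=0, draw]
BK 10.1: (3.7,0) -> (-6.4,0) [heading=0, draw]
FD 10: (-6.4,0) -> (3.6,0) [heading=0, draw]
FD 4.6: (3.6,0) -> (8.2,0) [heading=0, draw]
Final: pos=(8.2,0), heading=0, 5 segment(s) drawn

Answer: 8.2 0 0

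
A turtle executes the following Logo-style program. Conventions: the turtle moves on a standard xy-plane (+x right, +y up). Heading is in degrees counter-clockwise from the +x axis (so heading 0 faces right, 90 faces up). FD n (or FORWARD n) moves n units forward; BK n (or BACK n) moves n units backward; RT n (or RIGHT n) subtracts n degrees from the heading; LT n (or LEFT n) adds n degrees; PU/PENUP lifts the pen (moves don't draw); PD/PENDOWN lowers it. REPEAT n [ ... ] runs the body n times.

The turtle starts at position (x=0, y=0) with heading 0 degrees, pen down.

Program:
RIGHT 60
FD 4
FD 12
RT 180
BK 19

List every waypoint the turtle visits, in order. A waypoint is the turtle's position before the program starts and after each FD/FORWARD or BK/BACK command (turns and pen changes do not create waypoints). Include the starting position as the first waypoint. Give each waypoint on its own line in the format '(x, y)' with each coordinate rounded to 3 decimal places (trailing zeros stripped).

Executing turtle program step by step:
Start: pos=(0,0), heading=0, pen down
RT 60: heading 0 -> 300
FD 4: (0,0) -> (2,-3.464) [heading=300, draw]
FD 12: (2,-3.464) -> (8,-13.856) [heading=300, draw]
RT 180: heading 300 -> 120
BK 19: (8,-13.856) -> (17.5,-30.311) [heading=120, draw]
Final: pos=(17.5,-30.311), heading=120, 3 segment(s) drawn
Waypoints (4 total):
(0, 0)
(2, -3.464)
(8, -13.856)
(17.5, -30.311)

Answer: (0, 0)
(2, -3.464)
(8, -13.856)
(17.5, -30.311)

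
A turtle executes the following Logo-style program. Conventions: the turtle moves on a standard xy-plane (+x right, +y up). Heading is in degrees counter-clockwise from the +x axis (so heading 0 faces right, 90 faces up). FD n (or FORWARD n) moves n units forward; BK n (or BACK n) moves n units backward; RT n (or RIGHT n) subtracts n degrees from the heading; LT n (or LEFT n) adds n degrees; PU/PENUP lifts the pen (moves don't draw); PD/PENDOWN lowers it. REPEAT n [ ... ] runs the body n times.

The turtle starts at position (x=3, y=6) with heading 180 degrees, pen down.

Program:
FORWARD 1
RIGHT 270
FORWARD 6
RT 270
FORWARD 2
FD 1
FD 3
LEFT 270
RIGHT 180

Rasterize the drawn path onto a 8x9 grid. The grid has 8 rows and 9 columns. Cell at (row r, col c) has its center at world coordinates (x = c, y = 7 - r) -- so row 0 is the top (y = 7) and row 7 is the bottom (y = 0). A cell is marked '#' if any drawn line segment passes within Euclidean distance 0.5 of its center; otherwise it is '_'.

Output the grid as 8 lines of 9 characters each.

Answer: _________
__##_____
__#______
__#______
__#______
__#______
__#______
__#######

Derivation:
Segment 0: (3,6) -> (2,6)
Segment 1: (2,6) -> (2,0)
Segment 2: (2,0) -> (4,0)
Segment 3: (4,0) -> (5,0)
Segment 4: (5,0) -> (8,0)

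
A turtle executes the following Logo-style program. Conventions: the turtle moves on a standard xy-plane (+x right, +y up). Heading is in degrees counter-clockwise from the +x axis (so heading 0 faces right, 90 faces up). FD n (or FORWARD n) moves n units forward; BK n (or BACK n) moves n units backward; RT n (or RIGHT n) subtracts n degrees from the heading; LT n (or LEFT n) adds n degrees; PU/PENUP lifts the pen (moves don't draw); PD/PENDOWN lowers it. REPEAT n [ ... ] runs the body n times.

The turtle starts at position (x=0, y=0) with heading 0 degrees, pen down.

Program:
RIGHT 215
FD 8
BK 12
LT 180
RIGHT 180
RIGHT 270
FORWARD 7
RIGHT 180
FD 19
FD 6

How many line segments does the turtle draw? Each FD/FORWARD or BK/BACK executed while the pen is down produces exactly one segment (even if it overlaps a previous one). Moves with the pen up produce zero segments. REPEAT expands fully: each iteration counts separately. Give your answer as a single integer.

Answer: 5

Derivation:
Executing turtle program step by step:
Start: pos=(0,0), heading=0, pen down
RT 215: heading 0 -> 145
FD 8: (0,0) -> (-6.553,4.589) [heading=145, draw]
BK 12: (-6.553,4.589) -> (3.277,-2.294) [heading=145, draw]
LT 180: heading 145 -> 325
RT 180: heading 325 -> 145
RT 270: heading 145 -> 235
FD 7: (3.277,-2.294) -> (-0.738,-8.028) [heading=235, draw]
RT 180: heading 235 -> 55
FD 19: (-0.738,-8.028) -> (10.16,7.536) [heading=55, draw]
FD 6: (10.16,7.536) -> (13.601,12.45) [heading=55, draw]
Final: pos=(13.601,12.45), heading=55, 5 segment(s) drawn
Segments drawn: 5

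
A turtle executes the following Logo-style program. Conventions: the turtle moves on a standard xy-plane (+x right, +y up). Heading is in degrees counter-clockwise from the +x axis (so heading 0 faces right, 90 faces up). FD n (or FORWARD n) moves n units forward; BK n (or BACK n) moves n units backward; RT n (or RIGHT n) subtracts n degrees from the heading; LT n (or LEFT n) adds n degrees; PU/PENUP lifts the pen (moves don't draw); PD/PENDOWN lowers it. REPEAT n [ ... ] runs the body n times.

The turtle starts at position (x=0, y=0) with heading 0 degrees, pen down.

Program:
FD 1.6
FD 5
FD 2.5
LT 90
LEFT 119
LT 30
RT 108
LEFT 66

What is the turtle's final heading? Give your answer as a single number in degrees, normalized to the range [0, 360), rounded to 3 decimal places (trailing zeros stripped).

Executing turtle program step by step:
Start: pos=(0,0), heading=0, pen down
FD 1.6: (0,0) -> (1.6,0) [heading=0, draw]
FD 5: (1.6,0) -> (6.6,0) [heading=0, draw]
FD 2.5: (6.6,0) -> (9.1,0) [heading=0, draw]
LT 90: heading 0 -> 90
LT 119: heading 90 -> 209
LT 30: heading 209 -> 239
RT 108: heading 239 -> 131
LT 66: heading 131 -> 197
Final: pos=(9.1,0), heading=197, 3 segment(s) drawn

Answer: 197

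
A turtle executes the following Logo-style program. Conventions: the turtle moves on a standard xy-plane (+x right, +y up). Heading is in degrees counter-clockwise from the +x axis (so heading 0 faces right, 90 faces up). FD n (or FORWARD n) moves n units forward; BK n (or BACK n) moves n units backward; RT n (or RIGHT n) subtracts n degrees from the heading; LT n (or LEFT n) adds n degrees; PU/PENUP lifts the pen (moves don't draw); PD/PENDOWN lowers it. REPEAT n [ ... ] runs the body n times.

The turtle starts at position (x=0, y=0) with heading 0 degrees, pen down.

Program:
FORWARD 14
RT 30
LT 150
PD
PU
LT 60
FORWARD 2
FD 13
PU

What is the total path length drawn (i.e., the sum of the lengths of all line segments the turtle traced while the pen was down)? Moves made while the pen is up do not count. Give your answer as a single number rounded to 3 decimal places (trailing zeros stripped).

Answer: 14

Derivation:
Executing turtle program step by step:
Start: pos=(0,0), heading=0, pen down
FD 14: (0,0) -> (14,0) [heading=0, draw]
RT 30: heading 0 -> 330
LT 150: heading 330 -> 120
PD: pen down
PU: pen up
LT 60: heading 120 -> 180
FD 2: (14,0) -> (12,0) [heading=180, move]
FD 13: (12,0) -> (-1,0) [heading=180, move]
PU: pen up
Final: pos=(-1,0), heading=180, 1 segment(s) drawn

Segment lengths:
  seg 1: (0,0) -> (14,0), length = 14
Total = 14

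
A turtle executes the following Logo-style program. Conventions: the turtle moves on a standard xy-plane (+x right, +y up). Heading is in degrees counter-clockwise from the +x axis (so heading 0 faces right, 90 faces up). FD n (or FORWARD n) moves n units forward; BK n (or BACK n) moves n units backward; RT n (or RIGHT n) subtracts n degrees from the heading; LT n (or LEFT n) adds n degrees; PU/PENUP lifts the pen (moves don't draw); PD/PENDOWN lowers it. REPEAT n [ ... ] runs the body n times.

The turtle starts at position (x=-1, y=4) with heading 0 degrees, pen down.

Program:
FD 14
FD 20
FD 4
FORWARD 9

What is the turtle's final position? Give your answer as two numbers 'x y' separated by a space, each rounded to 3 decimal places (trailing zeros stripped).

Answer: 46 4

Derivation:
Executing turtle program step by step:
Start: pos=(-1,4), heading=0, pen down
FD 14: (-1,4) -> (13,4) [heading=0, draw]
FD 20: (13,4) -> (33,4) [heading=0, draw]
FD 4: (33,4) -> (37,4) [heading=0, draw]
FD 9: (37,4) -> (46,4) [heading=0, draw]
Final: pos=(46,4), heading=0, 4 segment(s) drawn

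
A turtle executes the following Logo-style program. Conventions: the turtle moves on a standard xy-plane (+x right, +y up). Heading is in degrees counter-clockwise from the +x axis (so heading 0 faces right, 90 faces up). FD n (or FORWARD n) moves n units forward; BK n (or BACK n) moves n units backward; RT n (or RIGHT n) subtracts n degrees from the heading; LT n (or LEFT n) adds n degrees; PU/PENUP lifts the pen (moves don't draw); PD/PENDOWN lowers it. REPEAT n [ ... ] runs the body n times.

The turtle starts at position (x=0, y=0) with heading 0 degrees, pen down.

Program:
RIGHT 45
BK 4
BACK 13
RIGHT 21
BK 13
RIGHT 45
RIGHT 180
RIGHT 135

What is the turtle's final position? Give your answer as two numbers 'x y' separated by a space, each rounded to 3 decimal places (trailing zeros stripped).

Answer: -17.308 23.897

Derivation:
Executing turtle program step by step:
Start: pos=(0,0), heading=0, pen down
RT 45: heading 0 -> 315
BK 4: (0,0) -> (-2.828,2.828) [heading=315, draw]
BK 13: (-2.828,2.828) -> (-12.021,12.021) [heading=315, draw]
RT 21: heading 315 -> 294
BK 13: (-12.021,12.021) -> (-17.308,23.897) [heading=294, draw]
RT 45: heading 294 -> 249
RT 180: heading 249 -> 69
RT 135: heading 69 -> 294
Final: pos=(-17.308,23.897), heading=294, 3 segment(s) drawn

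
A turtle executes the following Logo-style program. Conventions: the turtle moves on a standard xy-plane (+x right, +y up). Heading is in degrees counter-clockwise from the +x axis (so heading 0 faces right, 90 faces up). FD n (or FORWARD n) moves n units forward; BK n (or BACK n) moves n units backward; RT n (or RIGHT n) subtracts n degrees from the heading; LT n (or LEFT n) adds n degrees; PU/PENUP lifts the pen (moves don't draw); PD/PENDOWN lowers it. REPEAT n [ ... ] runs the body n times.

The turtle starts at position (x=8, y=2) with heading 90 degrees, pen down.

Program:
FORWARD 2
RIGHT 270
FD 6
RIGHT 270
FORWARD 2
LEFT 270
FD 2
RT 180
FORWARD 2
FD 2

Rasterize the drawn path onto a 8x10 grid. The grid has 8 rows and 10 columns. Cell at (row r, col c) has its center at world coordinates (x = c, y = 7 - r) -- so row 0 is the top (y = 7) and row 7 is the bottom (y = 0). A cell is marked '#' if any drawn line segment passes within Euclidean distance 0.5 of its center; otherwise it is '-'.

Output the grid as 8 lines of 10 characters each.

Segment 0: (8,2) -> (8,4)
Segment 1: (8,4) -> (2,4)
Segment 2: (2,4) -> (2,2)
Segment 3: (2,2) -> (0,2)
Segment 4: (0,2) -> (2,2)
Segment 5: (2,2) -> (4,2)

Answer: ----------
----------
----------
--#######-
--#-----#-
#####---#-
----------
----------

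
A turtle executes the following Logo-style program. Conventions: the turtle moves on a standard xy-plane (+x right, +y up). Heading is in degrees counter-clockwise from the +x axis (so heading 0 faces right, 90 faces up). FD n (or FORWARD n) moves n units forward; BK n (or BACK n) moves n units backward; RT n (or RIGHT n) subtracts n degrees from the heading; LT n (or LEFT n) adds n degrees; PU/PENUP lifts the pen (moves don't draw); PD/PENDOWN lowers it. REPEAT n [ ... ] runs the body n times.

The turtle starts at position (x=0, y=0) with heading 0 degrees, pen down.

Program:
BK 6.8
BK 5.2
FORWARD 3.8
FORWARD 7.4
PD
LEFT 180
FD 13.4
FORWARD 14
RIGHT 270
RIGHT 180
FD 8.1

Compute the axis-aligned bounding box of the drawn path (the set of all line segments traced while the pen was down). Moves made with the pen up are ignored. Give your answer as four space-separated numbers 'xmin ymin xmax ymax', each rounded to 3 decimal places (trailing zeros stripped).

Executing turtle program step by step:
Start: pos=(0,0), heading=0, pen down
BK 6.8: (0,0) -> (-6.8,0) [heading=0, draw]
BK 5.2: (-6.8,0) -> (-12,0) [heading=0, draw]
FD 3.8: (-12,0) -> (-8.2,0) [heading=0, draw]
FD 7.4: (-8.2,0) -> (-0.8,0) [heading=0, draw]
PD: pen down
LT 180: heading 0 -> 180
FD 13.4: (-0.8,0) -> (-14.2,0) [heading=180, draw]
FD 14: (-14.2,0) -> (-28.2,0) [heading=180, draw]
RT 270: heading 180 -> 270
RT 180: heading 270 -> 90
FD 8.1: (-28.2,0) -> (-28.2,8.1) [heading=90, draw]
Final: pos=(-28.2,8.1), heading=90, 7 segment(s) drawn

Segment endpoints: x in {-28.2, -14.2, -12, -8.2, -6.8, -0.8, 0}, y in {0, 0, 0, 8.1}
xmin=-28.2, ymin=0, xmax=0, ymax=8.1

Answer: -28.2 0 0 8.1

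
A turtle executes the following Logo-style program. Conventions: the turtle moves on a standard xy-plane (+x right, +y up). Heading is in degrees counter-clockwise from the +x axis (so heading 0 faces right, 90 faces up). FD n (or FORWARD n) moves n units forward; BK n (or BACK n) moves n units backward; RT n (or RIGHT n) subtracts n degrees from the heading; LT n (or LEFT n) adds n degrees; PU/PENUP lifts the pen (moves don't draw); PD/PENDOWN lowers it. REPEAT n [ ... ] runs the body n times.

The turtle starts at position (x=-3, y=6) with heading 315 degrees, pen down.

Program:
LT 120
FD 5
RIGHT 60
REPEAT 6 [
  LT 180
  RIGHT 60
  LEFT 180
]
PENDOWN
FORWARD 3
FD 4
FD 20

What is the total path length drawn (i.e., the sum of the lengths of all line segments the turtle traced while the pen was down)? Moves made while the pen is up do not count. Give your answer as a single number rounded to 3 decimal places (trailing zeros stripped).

Answer: 32

Derivation:
Executing turtle program step by step:
Start: pos=(-3,6), heading=315, pen down
LT 120: heading 315 -> 75
FD 5: (-3,6) -> (-1.706,10.83) [heading=75, draw]
RT 60: heading 75 -> 15
REPEAT 6 [
  -- iteration 1/6 --
  LT 180: heading 15 -> 195
  RT 60: heading 195 -> 135
  LT 180: heading 135 -> 315
  -- iteration 2/6 --
  LT 180: heading 315 -> 135
  RT 60: heading 135 -> 75
  LT 180: heading 75 -> 255
  -- iteration 3/6 --
  LT 180: heading 255 -> 75
  RT 60: heading 75 -> 15
  LT 180: heading 15 -> 195
  -- iteration 4/6 --
  LT 180: heading 195 -> 15
  RT 60: heading 15 -> 315
  LT 180: heading 315 -> 135
  -- iteration 5/6 --
  LT 180: heading 135 -> 315
  RT 60: heading 315 -> 255
  LT 180: heading 255 -> 75
  -- iteration 6/6 --
  LT 180: heading 75 -> 255
  RT 60: heading 255 -> 195
  LT 180: heading 195 -> 15
]
PD: pen down
FD 3: (-1.706,10.83) -> (1.192,11.606) [heading=15, draw]
FD 4: (1.192,11.606) -> (5.056,12.641) [heading=15, draw]
FD 20: (5.056,12.641) -> (24.374,17.818) [heading=15, draw]
Final: pos=(24.374,17.818), heading=15, 4 segment(s) drawn

Segment lengths:
  seg 1: (-3,6) -> (-1.706,10.83), length = 5
  seg 2: (-1.706,10.83) -> (1.192,11.606), length = 3
  seg 3: (1.192,11.606) -> (5.056,12.641), length = 4
  seg 4: (5.056,12.641) -> (24.374,17.818), length = 20
Total = 32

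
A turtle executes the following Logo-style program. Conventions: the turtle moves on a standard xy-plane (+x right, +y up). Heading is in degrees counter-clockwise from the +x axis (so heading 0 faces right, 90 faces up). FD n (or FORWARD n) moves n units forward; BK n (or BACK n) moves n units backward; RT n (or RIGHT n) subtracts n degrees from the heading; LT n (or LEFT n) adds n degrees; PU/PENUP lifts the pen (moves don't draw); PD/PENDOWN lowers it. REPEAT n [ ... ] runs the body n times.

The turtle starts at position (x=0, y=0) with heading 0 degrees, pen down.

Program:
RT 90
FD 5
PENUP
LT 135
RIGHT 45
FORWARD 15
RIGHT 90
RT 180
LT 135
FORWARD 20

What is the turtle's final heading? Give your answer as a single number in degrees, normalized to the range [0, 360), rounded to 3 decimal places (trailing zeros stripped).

Executing turtle program step by step:
Start: pos=(0,0), heading=0, pen down
RT 90: heading 0 -> 270
FD 5: (0,0) -> (0,-5) [heading=270, draw]
PU: pen up
LT 135: heading 270 -> 45
RT 45: heading 45 -> 0
FD 15: (0,-5) -> (15,-5) [heading=0, move]
RT 90: heading 0 -> 270
RT 180: heading 270 -> 90
LT 135: heading 90 -> 225
FD 20: (15,-5) -> (0.858,-19.142) [heading=225, move]
Final: pos=(0.858,-19.142), heading=225, 1 segment(s) drawn

Answer: 225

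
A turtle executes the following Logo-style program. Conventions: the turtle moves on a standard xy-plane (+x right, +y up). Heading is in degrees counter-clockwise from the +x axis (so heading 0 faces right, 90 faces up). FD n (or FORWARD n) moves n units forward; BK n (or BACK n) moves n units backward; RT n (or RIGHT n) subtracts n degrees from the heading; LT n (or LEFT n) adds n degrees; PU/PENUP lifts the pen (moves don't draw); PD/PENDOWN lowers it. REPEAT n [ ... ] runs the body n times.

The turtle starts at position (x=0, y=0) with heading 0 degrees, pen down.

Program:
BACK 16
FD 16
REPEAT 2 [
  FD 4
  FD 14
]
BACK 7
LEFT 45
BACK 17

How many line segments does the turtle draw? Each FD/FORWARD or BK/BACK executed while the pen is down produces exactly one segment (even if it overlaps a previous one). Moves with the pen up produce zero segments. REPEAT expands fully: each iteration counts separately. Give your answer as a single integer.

Executing turtle program step by step:
Start: pos=(0,0), heading=0, pen down
BK 16: (0,0) -> (-16,0) [heading=0, draw]
FD 16: (-16,0) -> (0,0) [heading=0, draw]
REPEAT 2 [
  -- iteration 1/2 --
  FD 4: (0,0) -> (4,0) [heading=0, draw]
  FD 14: (4,0) -> (18,0) [heading=0, draw]
  -- iteration 2/2 --
  FD 4: (18,0) -> (22,0) [heading=0, draw]
  FD 14: (22,0) -> (36,0) [heading=0, draw]
]
BK 7: (36,0) -> (29,0) [heading=0, draw]
LT 45: heading 0 -> 45
BK 17: (29,0) -> (16.979,-12.021) [heading=45, draw]
Final: pos=(16.979,-12.021), heading=45, 8 segment(s) drawn
Segments drawn: 8

Answer: 8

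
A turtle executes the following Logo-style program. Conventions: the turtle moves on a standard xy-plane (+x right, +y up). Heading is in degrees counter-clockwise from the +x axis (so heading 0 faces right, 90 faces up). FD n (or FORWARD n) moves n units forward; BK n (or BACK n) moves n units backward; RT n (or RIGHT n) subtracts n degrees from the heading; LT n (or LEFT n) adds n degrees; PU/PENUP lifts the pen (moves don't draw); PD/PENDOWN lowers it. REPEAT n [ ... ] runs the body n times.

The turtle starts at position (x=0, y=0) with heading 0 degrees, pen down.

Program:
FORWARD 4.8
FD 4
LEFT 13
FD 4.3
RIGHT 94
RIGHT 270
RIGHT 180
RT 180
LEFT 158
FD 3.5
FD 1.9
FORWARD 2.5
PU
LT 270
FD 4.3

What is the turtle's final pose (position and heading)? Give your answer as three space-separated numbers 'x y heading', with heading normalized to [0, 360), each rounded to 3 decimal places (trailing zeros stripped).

Answer: 6.26 6.934 77

Derivation:
Executing turtle program step by step:
Start: pos=(0,0), heading=0, pen down
FD 4.8: (0,0) -> (4.8,0) [heading=0, draw]
FD 4: (4.8,0) -> (8.8,0) [heading=0, draw]
LT 13: heading 0 -> 13
FD 4.3: (8.8,0) -> (12.99,0.967) [heading=13, draw]
RT 94: heading 13 -> 279
RT 270: heading 279 -> 9
RT 180: heading 9 -> 189
RT 180: heading 189 -> 9
LT 158: heading 9 -> 167
FD 3.5: (12.99,0.967) -> (9.579,1.755) [heading=167, draw]
FD 1.9: (9.579,1.755) -> (7.728,2.182) [heading=167, draw]
FD 2.5: (7.728,2.182) -> (5.292,2.744) [heading=167, draw]
PU: pen up
LT 270: heading 167 -> 77
FD 4.3: (5.292,2.744) -> (6.26,6.934) [heading=77, move]
Final: pos=(6.26,6.934), heading=77, 6 segment(s) drawn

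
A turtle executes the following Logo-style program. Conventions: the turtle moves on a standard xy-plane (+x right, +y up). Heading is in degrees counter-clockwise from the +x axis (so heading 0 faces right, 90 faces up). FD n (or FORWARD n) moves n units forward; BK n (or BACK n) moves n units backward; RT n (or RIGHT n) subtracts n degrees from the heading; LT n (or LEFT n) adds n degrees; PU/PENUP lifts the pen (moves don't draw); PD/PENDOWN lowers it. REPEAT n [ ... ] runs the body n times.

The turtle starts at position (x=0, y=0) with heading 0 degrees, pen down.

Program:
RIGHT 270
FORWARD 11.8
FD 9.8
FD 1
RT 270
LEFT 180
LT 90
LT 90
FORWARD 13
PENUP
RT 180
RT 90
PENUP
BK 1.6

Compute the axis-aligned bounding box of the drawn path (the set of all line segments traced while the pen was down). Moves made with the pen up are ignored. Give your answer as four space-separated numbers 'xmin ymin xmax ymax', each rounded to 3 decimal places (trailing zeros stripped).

Answer: -13 0 0 22.6

Derivation:
Executing turtle program step by step:
Start: pos=(0,0), heading=0, pen down
RT 270: heading 0 -> 90
FD 11.8: (0,0) -> (0,11.8) [heading=90, draw]
FD 9.8: (0,11.8) -> (0,21.6) [heading=90, draw]
FD 1: (0,21.6) -> (0,22.6) [heading=90, draw]
RT 270: heading 90 -> 180
LT 180: heading 180 -> 0
LT 90: heading 0 -> 90
LT 90: heading 90 -> 180
FD 13: (0,22.6) -> (-13,22.6) [heading=180, draw]
PU: pen up
RT 180: heading 180 -> 0
RT 90: heading 0 -> 270
PU: pen up
BK 1.6: (-13,22.6) -> (-13,24.2) [heading=270, move]
Final: pos=(-13,24.2), heading=270, 4 segment(s) drawn

Segment endpoints: x in {-13, 0, 0, 0, 0}, y in {0, 11.8, 21.6, 22.6}
xmin=-13, ymin=0, xmax=0, ymax=22.6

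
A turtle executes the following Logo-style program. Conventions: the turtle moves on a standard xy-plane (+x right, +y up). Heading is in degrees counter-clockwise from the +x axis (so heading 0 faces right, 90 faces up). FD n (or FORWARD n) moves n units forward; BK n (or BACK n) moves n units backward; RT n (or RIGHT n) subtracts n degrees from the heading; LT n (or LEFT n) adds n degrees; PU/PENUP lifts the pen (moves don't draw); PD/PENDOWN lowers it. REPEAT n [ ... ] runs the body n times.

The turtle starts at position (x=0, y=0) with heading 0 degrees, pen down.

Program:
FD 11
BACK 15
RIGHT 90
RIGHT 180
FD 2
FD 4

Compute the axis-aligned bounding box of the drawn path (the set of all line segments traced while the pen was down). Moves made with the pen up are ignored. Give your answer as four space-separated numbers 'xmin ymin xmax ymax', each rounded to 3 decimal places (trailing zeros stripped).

Answer: -4 0 11 6

Derivation:
Executing turtle program step by step:
Start: pos=(0,0), heading=0, pen down
FD 11: (0,0) -> (11,0) [heading=0, draw]
BK 15: (11,0) -> (-4,0) [heading=0, draw]
RT 90: heading 0 -> 270
RT 180: heading 270 -> 90
FD 2: (-4,0) -> (-4,2) [heading=90, draw]
FD 4: (-4,2) -> (-4,6) [heading=90, draw]
Final: pos=(-4,6), heading=90, 4 segment(s) drawn

Segment endpoints: x in {-4, -4, 0, 11}, y in {0, 2, 6}
xmin=-4, ymin=0, xmax=11, ymax=6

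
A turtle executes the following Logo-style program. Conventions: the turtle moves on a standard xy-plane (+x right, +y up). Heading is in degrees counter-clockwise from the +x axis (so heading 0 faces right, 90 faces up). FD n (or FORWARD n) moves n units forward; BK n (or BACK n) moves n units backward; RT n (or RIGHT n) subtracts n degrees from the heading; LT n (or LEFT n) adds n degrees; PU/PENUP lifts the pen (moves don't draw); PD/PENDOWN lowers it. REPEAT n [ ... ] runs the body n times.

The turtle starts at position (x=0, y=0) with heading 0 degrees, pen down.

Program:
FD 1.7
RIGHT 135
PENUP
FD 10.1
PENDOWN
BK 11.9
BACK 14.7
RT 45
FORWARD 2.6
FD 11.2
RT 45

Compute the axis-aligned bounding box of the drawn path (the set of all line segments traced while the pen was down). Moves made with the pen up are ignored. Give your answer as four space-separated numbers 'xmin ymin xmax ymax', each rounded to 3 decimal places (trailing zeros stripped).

Executing turtle program step by step:
Start: pos=(0,0), heading=0, pen down
FD 1.7: (0,0) -> (1.7,0) [heading=0, draw]
RT 135: heading 0 -> 225
PU: pen up
FD 10.1: (1.7,0) -> (-5.442,-7.142) [heading=225, move]
PD: pen down
BK 11.9: (-5.442,-7.142) -> (2.973,1.273) [heading=225, draw]
BK 14.7: (2.973,1.273) -> (13.367,11.667) [heading=225, draw]
RT 45: heading 225 -> 180
FD 2.6: (13.367,11.667) -> (10.767,11.667) [heading=180, draw]
FD 11.2: (10.767,11.667) -> (-0.433,11.667) [heading=180, draw]
RT 45: heading 180 -> 135
Final: pos=(-0.433,11.667), heading=135, 5 segment(s) drawn

Segment endpoints: x in {-5.442, -0.433, 0, 1.7, 2.973, 10.767, 13.367}, y in {-7.142, 0, 1.273, 11.667, 11.667}
xmin=-5.442, ymin=-7.142, xmax=13.367, ymax=11.667

Answer: -5.442 -7.142 13.367 11.667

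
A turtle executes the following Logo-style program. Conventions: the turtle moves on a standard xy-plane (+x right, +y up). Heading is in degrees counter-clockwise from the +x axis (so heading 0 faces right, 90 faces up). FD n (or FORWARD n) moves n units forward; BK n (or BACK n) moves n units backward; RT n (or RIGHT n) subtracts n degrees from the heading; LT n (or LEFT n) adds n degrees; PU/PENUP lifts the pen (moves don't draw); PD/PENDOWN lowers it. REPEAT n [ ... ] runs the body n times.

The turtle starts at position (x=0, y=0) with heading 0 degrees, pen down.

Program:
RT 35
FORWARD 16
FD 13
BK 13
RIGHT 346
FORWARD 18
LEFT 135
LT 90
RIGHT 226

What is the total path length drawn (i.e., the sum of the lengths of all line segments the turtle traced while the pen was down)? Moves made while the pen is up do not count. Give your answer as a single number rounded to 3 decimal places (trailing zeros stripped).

Answer: 60

Derivation:
Executing turtle program step by step:
Start: pos=(0,0), heading=0, pen down
RT 35: heading 0 -> 325
FD 16: (0,0) -> (13.106,-9.177) [heading=325, draw]
FD 13: (13.106,-9.177) -> (23.755,-16.634) [heading=325, draw]
BK 13: (23.755,-16.634) -> (13.106,-9.177) [heading=325, draw]
RT 346: heading 325 -> 339
FD 18: (13.106,-9.177) -> (29.911,-15.628) [heading=339, draw]
LT 135: heading 339 -> 114
LT 90: heading 114 -> 204
RT 226: heading 204 -> 338
Final: pos=(29.911,-15.628), heading=338, 4 segment(s) drawn

Segment lengths:
  seg 1: (0,0) -> (13.106,-9.177), length = 16
  seg 2: (13.106,-9.177) -> (23.755,-16.634), length = 13
  seg 3: (23.755,-16.634) -> (13.106,-9.177), length = 13
  seg 4: (13.106,-9.177) -> (29.911,-15.628), length = 18
Total = 60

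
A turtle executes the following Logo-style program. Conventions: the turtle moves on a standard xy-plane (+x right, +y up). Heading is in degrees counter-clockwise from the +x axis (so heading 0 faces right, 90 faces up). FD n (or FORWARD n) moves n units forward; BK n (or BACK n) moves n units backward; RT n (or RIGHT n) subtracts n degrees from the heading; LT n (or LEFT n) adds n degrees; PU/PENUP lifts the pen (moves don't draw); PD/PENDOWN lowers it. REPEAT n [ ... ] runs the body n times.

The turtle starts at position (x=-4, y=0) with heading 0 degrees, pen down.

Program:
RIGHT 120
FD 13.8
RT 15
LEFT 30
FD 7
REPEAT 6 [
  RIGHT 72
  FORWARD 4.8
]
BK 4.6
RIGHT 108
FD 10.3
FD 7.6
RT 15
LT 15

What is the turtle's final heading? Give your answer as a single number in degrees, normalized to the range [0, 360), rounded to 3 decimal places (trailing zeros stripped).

Answer: 75

Derivation:
Executing turtle program step by step:
Start: pos=(-4,0), heading=0, pen down
RT 120: heading 0 -> 240
FD 13.8: (-4,0) -> (-10.9,-11.951) [heading=240, draw]
RT 15: heading 240 -> 225
LT 30: heading 225 -> 255
FD 7: (-10.9,-11.951) -> (-12.712,-18.713) [heading=255, draw]
REPEAT 6 [
  -- iteration 1/6 --
  RT 72: heading 255 -> 183
  FD 4.8: (-12.712,-18.713) -> (-17.505,-18.964) [heading=183, draw]
  -- iteration 2/6 --
  RT 72: heading 183 -> 111
  FD 4.8: (-17.505,-18.964) -> (-19.225,-14.483) [heading=111, draw]
  -- iteration 3/6 --
  RT 72: heading 111 -> 39
  FD 4.8: (-19.225,-14.483) -> (-15.495,-11.462) [heading=39, draw]
  -- iteration 4/6 --
  RT 72: heading 39 -> 327
  FD 4.8: (-15.495,-11.462) -> (-11.469,-14.076) [heading=327, draw]
  -- iteration 5/6 --
  RT 72: heading 327 -> 255
  FD 4.8: (-11.469,-14.076) -> (-12.712,-18.713) [heading=255, draw]
  -- iteration 6/6 --
  RT 72: heading 255 -> 183
  FD 4.8: (-12.712,-18.713) -> (-17.505,-18.964) [heading=183, draw]
]
BK 4.6: (-17.505,-18.964) -> (-12.911,-18.723) [heading=183, draw]
RT 108: heading 183 -> 75
FD 10.3: (-12.911,-18.723) -> (-10.246,-8.774) [heading=75, draw]
FD 7.6: (-10.246,-8.774) -> (-8.279,-1.433) [heading=75, draw]
RT 15: heading 75 -> 60
LT 15: heading 60 -> 75
Final: pos=(-8.279,-1.433), heading=75, 11 segment(s) drawn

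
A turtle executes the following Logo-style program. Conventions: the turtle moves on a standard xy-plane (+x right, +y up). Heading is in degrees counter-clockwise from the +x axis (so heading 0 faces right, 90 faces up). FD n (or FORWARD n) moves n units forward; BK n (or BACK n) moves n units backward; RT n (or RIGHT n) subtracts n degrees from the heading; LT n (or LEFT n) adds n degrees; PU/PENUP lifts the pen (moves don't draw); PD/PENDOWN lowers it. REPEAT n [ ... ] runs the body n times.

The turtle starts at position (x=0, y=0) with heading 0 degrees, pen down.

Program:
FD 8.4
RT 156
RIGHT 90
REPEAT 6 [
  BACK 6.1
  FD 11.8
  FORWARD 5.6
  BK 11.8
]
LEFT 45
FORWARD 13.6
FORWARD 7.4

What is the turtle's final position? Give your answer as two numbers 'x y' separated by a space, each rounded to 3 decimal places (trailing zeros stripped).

Answer: -9.985 4.785

Derivation:
Executing turtle program step by step:
Start: pos=(0,0), heading=0, pen down
FD 8.4: (0,0) -> (8.4,0) [heading=0, draw]
RT 156: heading 0 -> 204
RT 90: heading 204 -> 114
REPEAT 6 [
  -- iteration 1/6 --
  BK 6.1: (8.4,0) -> (10.881,-5.573) [heading=114, draw]
  FD 11.8: (10.881,-5.573) -> (6.082,5.207) [heading=114, draw]
  FD 5.6: (6.082,5.207) -> (3.804,10.323) [heading=114, draw]
  BK 11.8: (3.804,10.323) -> (8.603,-0.457) [heading=114, draw]
  -- iteration 2/6 --
  BK 6.1: (8.603,-0.457) -> (11.084,-6.029) [heading=114, draw]
  FD 11.8: (11.084,-6.029) -> (6.285,4.75) [heading=114, draw]
  FD 5.6: (6.285,4.75) -> (4.007,9.866) [heading=114, draw]
  BK 11.8: (4.007,9.866) -> (8.807,-0.914) [heading=114, draw]
  -- iteration 3/6 --
  BK 6.1: (8.807,-0.914) -> (11.288,-6.486) [heading=114, draw]
  FD 11.8: (11.288,-6.486) -> (6.488,4.294) [heading=114, draw]
  FD 5.6: (6.488,4.294) -> (4.211,9.41) [heading=114, draw]
  BK 11.8: (4.211,9.41) -> (9.01,-1.37) [heading=114, draw]
  -- iteration 4/6 --
  BK 6.1: (9.01,-1.37) -> (11.491,-6.943) [heading=114, draw]
  FD 11.8: (11.491,-6.943) -> (6.692,3.837) [heading=114, draw]
  FD 5.6: (6.692,3.837) -> (4.414,8.953) [heading=114, draw]
  BK 11.8: (4.414,8.953) -> (9.213,-1.827) [heading=114, draw]
  -- iteration 5/6 --
  BK 6.1: (9.213,-1.827) -> (11.695,-7.4) [heading=114, draw]
  FD 11.8: (11.695,-7.4) -> (6.895,3.38) [heading=114, draw]
  FD 5.6: (6.895,3.38) -> (4.617,8.496) [heading=114, draw]
  BK 11.8: (4.617,8.496) -> (9.417,-2.284) [heading=114, draw]
  -- iteration 6/6 --
  BK 6.1: (9.417,-2.284) -> (11.898,-7.856) [heading=114, draw]
  FD 11.8: (11.898,-7.856) -> (7.098,2.923) [heading=114, draw]
  FD 5.6: (7.098,2.923) -> (4.821,8.039) [heading=114, draw]
  BK 11.8: (4.821,8.039) -> (9.62,-2.741) [heading=114, draw]
]
LT 45: heading 114 -> 159
FD 13.6: (9.62,-2.741) -> (-3.076,2.133) [heading=159, draw]
FD 7.4: (-3.076,2.133) -> (-9.985,4.785) [heading=159, draw]
Final: pos=(-9.985,4.785), heading=159, 27 segment(s) drawn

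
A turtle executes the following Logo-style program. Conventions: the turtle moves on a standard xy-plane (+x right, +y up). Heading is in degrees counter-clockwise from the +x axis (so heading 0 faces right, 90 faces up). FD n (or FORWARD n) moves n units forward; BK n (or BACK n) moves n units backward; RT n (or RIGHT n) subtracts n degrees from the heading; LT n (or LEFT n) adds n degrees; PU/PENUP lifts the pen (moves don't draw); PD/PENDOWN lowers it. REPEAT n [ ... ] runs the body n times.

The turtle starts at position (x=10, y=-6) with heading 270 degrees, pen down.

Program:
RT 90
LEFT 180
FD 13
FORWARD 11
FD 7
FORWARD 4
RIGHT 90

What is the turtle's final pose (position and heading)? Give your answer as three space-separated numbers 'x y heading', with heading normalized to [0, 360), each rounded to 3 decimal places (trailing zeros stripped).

Answer: 45 -6 270

Derivation:
Executing turtle program step by step:
Start: pos=(10,-6), heading=270, pen down
RT 90: heading 270 -> 180
LT 180: heading 180 -> 0
FD 13: (10,-6) -> (23,-6) [heading=0, draw]
FD 11: (23,-6) -> (34,-6) [heading=0, draw]
FD 7: (34,-6) -> (41,-6) [heading=0, draw]
FD 4: (41,-6) -> (45,-6) [heading=0, draw]
RT 90: heading 0 -> 270
Final: pos=(45,-6), heading=270, 4 segment(s) drawn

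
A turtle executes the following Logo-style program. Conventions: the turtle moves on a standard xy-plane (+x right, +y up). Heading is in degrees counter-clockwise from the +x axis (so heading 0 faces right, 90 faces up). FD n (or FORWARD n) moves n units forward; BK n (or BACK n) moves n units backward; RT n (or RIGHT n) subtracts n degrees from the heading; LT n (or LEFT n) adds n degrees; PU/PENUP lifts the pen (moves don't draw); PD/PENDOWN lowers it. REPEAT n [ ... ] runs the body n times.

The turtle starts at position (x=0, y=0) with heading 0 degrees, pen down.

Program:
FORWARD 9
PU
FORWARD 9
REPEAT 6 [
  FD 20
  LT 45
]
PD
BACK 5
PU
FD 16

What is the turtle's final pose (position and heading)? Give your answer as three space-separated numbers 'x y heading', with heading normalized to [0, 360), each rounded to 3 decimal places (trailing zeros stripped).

Executing turtle program step by step:
Start: pos=(0,0), heading=0, pen down
FD 9: (0,0) -> (9,0) [heading=0, draw]
PU: pen up
FD 9: (9,0) -> (18,0) [heading=0, move]
REPEAT 6 [
  -- iteration 1/6 --
  FD 20: (18,0) -> (38,0) [heading=0, move]
  LT 45: heading 0 -> 45
  -- iteration 2/6 --
  FD 20: (38,0) -> (52.142,14.142) [heading=45, move]
  LT 45: heading 45 -> 90
  -- iteration 3/6 --
  FD 20: (52.142,14.142) -> (52.142,34.142) [heading=90, move]
  LT 45: heading 90 -> 135
  -- iteration 4/6 --
  FD 20: (52.142,34.142) -> (38,48.284) [heading=135, move]
  LT 45: heading 135 -> 180
  -- iteration 5/6 --
  FD 20: (38,48.284) -> (18,48.284) [heading=180, move]
  LT 45: heading 180 -> 225
  -- iteration 6/6 --
  FD 20: (18,48.284) -> (3.858,34.142) [heading=225, move]
  LT 45: heading 225 -> 270
]
PD: pen down
BK 5: (3.858,34.142) -> (3.858,39.142) [heading=270, draw]
PU: pen up
FD 16: (3.858,39.142) -> (3.858,23.142) [heading=270, move]
Final: pos=(3.858,23.142), heading=270, 2 segment(s) drawn

Answer: 3.858 23.142 270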